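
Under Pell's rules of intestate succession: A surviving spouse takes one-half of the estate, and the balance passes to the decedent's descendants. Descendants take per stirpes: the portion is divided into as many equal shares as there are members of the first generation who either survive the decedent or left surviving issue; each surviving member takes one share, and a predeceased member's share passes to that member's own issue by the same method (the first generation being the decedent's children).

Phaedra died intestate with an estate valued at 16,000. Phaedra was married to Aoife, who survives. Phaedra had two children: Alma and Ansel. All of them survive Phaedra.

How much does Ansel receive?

Ansel receives 4,000.

Aoife takes one-half of 16,000 = 8,000. The remaining 8,000 passes to the descendants.
The descendants' portion (8,000) is divided into 2 shares of 4,000: Alma and Ansel each take 4,000.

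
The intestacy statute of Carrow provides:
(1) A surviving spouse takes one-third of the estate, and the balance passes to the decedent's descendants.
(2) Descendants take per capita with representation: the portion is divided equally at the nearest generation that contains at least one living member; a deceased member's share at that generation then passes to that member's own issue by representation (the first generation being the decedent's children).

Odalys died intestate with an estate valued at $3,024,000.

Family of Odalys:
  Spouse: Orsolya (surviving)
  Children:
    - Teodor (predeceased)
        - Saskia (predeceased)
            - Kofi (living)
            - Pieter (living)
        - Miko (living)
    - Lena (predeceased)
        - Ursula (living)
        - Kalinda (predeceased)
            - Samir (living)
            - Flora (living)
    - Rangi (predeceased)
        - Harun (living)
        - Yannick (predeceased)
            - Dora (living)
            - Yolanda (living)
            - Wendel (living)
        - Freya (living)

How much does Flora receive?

Flora receives $144,000.

Orsolya takes one-third of $3,024,000 = $1,008,000. The remaining $2,016,000 passes to the descendants.
No child survives, so the initial division is made at the grandchildren's generation.
The descendants' portion ($2,016,000) is divided into 7 shares of $288,000: Miko, Ursula, Harun, and Freya each take $288,000; Saskia's $288,000 share passes to Saskia's issue; Kalinda's $288,000 share passes to Kalinda's issue; Yannick's $288,000 share passes to Yannick's issue.
Saskia's share ($288,000) is divided into 2 shares of $144,000: Kofi and Pieter each take $144,000.
Kalinda's share ($288,000) is divided into 2 shares of $144,000: Samir and Flora each take $144,000.
Yannick's share ($288,000) is divided into 3 shares of $96,000: Dora, Yolanda, and Wendel each take $96,000.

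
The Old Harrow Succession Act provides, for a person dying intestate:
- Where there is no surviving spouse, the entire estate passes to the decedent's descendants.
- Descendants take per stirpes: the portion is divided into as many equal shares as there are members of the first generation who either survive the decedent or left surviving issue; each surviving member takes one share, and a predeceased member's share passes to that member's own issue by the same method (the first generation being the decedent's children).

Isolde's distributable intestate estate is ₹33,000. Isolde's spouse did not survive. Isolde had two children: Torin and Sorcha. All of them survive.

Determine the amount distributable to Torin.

Torin receives ₹16,500.

The entire ₹33,000 passes to the descendants.
That amount (₹33,000) is divided into 2 shares of ₹16,500: Torin and Sorcha each take ₹16,500.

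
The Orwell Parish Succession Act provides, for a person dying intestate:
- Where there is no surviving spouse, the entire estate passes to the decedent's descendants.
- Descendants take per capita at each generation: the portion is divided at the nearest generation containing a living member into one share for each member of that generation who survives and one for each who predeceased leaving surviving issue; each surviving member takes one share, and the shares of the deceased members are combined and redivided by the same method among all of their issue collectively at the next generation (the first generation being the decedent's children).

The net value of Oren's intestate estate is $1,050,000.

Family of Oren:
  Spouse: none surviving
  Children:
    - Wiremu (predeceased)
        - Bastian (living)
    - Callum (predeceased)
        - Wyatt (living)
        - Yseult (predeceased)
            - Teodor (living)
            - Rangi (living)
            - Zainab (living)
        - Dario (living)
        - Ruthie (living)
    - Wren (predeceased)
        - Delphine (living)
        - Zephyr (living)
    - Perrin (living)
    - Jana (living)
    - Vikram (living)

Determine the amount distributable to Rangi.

The entire $1,050,000 passes to the descendants.
That amount ($1,050,000) is divided at the children's generation into 6 shares of $175,000. Perrin, Jana, and Vikram each take $175,000. The 3 shares of the deceased (Wiremu, Callum, and Wren) are combined into a pool of $525,000.
That pool ($525,000) is divided at the grandchildren's generation into 7 shares of $75,000. Bastian, Wyatt, Dario, Ruthie, Delphine, and Zephyr each take $75,000. The remaining share for the deceased Yseult ($75,000) is carried to the next generation.
That pool ($75,000) is divided at the great-grandchildren's generation equally among Teodor, Rangi, and Zainab: $25,000 each.

Rangi receives $25,000.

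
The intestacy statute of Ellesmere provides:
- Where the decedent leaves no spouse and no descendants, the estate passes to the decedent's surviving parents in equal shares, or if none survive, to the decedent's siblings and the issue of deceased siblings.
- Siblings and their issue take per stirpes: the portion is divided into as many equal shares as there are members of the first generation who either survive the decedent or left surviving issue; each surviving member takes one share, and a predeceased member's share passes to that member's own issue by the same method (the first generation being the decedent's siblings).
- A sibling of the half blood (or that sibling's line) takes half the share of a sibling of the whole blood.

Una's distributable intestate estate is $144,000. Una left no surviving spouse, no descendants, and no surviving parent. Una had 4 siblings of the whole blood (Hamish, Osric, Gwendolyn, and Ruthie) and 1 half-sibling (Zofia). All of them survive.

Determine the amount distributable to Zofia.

Zofia receives $16,000.

The entire $144,000 passes to the siblings and their issue.
Counting each half-blood sibling's line as half a unit, there are 9/2 units in $144,000, so one unit is $32,000. Whole-blood lines (Hamish, Osric, Gwendolyn, and Ruthie) take $32,000 each; half-blood lines (Zofia) take $16,000 each.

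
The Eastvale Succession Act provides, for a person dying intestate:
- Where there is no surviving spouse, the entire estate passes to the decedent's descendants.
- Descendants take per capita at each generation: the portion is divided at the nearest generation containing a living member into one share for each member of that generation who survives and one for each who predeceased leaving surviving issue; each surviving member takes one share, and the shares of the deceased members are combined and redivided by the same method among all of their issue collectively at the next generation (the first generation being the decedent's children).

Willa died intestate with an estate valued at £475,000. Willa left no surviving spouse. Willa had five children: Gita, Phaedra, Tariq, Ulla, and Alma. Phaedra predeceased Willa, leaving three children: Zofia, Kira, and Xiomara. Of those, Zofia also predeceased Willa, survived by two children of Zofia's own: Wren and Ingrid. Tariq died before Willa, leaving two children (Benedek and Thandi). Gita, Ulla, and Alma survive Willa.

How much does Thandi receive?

Thandi receives £38,000.

The entire £475,000 passes to the descendants.
That amount (£475,000) is divided at the children's generation into 5 shares of £95,000. Gita, Ulla, and Alma each take £95,000. The 2 shares of the deceased (Phaedra and Tariq) are combined into a pool of £190,000.
That pool (£190,000) is divided at the grandchildren's generation into 5 shares of £38,000. Kira, Xiomara, Benedek, and Thandi each take £38,000. The remaining share for the deceased Zofia (£38,000) is carried to the next generation.
That pool (£38,000) is divided at the great-grandchildren's generation equally among Wren and Ingrid: £19,000 each.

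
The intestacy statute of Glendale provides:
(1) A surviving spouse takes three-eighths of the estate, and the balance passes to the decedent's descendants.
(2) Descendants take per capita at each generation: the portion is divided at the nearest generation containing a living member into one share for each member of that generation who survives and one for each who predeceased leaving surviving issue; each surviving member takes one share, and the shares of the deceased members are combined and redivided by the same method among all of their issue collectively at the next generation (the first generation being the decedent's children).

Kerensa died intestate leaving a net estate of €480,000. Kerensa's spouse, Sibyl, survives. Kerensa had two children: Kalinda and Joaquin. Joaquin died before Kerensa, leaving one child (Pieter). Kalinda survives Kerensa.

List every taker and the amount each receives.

Sibyl takes three-eighths of €480,000 = €180,000. The remaining €300,000 passes to the descendants.
The descendants' portion (€300,000) is divided at the children's generation into 2 shares of €150,000. Kalinda takes €150,000. The remaining share for the deceased Joaquin (€150,000) is carried to the next generation.
That pool (€150,000) passes entirely to Pieter, the sole taker at the grandchildren's generation.

Sibyl: €180,000; Kalinda: €150,000; Pieter: €150,000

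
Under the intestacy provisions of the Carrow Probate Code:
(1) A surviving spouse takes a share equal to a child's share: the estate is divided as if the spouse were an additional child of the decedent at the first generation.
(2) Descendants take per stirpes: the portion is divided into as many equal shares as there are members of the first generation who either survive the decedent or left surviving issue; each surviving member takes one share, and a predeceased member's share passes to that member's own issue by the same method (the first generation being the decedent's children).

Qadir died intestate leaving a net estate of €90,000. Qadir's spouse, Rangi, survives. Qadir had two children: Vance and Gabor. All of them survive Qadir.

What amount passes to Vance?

The spouse counts as an additional share at the children's level, so there are 3 primary shares of €30,000. Rangi takes one such share (€30,000).
The children's combined portion (€60,000) is divided into 2 shares of €30,000: Vance and Gabor each take €30,000.

Vance receives €30,000.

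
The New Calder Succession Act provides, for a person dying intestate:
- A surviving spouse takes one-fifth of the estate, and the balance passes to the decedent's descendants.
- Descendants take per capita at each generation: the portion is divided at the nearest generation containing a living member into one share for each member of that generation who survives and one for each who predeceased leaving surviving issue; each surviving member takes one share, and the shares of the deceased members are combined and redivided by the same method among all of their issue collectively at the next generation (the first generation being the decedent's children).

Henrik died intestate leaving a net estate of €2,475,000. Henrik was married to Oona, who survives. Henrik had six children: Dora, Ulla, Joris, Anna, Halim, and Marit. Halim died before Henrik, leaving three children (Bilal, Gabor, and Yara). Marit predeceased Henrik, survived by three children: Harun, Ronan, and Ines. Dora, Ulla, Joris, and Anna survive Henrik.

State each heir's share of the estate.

Oona: €495,000; Dora: €330,000; Ulla: €330,000; Joris: €330,000; Anna: €330,000; Bilal: €110,000; Gabor: €110,000; Yara: €110,000; Harun: €110,000; Ronan: €110,000; Ines: €110,000

Oona takes one-fifth of €2,475,000 = €495,000. The remaining €1,980,000 passes to the descendants.
The descendants' portion (€1,980,000) is divided at the children's generation into 6 shares of €330,000. Dora, Ulla, Joris, and Anna each take €330,000. The 2 shares of the deceased (Halim and Marit) are combined into a pool of €660,000.
That pool (€660,000) is divided at the grandchildren's generation equally among Bilal, Gabor, Yara, Harun, Ronan, and Ines: €110,000 each.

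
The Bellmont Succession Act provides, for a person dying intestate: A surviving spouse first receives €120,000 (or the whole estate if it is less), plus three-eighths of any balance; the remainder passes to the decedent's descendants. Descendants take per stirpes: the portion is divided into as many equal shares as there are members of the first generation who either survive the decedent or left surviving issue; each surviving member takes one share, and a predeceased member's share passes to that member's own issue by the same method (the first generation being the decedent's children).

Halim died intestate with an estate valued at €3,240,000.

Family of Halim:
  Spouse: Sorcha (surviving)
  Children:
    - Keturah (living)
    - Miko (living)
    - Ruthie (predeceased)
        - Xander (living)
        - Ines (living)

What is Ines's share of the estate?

Sorcha first takes €120,000, leaving a balance of €3,120,000. Sorcha then takes three-eighths of the balance (€1,170,000), for a total of €1,290,000. The remaining €1,950,000 passes to the descendants.
The descendants' portion (€1,950,000) is divided into 3 shares of €650,000: Keturah and Miko each take €650,000; Ruthie's €650,000 share passes to Ruthie's issue.
Ruthie's share (€650,000) is divided into 2 shares of €325,000: Xander and Ines each take €325,000.

Ines receives €325,000.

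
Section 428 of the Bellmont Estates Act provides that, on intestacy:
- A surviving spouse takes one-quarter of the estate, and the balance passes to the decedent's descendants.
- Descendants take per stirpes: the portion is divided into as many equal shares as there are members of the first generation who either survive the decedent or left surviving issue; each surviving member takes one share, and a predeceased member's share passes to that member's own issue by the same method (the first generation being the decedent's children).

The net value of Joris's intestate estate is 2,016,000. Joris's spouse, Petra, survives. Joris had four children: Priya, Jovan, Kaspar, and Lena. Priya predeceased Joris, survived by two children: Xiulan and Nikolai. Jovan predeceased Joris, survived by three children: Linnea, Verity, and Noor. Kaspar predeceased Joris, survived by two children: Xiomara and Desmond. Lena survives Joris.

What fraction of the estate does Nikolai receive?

Petra takes one-quarter of 2,016,000 = 504,000. The remaining 1,512,000 passes to the descendants.
The descendants' portion (1,512,000) is divided into 4 shares of 378,000: Lena takes 378,000; Priya's 378,000 share passes to Priya's issue; Jovan's 378,000 share passes to Jovan's issue; Kaspar's 378,000 share passes to Kaspar's issue.
Priya's share (378,000) is divided into 2 shares of 189,000: Xiulan and Nikolai each take 189,000.
Jovan's share (378,000) is divided into 3 shares of 126,000: Linnea, Verity, and Noor each take 126,000.
Kaspar's share (378,000) is divided into 2 shares of 189,000: Xiomara and Desmond each take 189,000.

Nikolai receives 3/32 of the estate.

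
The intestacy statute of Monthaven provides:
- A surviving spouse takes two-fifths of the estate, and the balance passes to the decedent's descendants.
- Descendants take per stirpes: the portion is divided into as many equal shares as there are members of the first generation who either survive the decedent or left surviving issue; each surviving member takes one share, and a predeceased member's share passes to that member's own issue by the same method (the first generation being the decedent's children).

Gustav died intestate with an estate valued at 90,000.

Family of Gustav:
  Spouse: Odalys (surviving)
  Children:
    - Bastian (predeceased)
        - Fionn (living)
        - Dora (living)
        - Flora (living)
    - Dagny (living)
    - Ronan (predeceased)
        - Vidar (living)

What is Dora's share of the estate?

Dora receives 6,000.

Odalys takes two-fifths of 90,000 = 36,000. The remaining 54,000 passes to the descendants.
The descendants' portion (54,000) is divided into 3 shares of 18,000: Dagny takes 18,000; Bastian's 18,000 share passes to Bastian's issue; Ronan's 18,000 share passes to Ronan's issue.
Bastian's share (18,000) is divided into 3 shares of 6,000: Fionn, Dora, and Flora each take 6,000.
Ronan's share (18,000) passes entirely to Vidar.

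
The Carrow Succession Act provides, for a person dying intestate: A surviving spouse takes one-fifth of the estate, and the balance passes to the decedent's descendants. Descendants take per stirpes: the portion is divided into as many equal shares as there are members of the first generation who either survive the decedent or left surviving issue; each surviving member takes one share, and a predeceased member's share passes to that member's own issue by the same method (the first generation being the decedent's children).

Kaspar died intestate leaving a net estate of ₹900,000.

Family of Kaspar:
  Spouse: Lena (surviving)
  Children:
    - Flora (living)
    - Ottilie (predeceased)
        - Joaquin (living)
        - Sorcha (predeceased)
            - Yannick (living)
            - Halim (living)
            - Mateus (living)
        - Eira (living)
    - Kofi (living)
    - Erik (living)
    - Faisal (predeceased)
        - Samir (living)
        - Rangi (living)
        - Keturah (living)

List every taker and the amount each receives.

Lena takes one-fifth of ₹900,000 = ₹180,000. The remaining ₹720,000 passes to the descendants.
The descendants' portion (₹720,000) is divided into 5 shares of ₹144,000: Flora, Kofi, and Erik each take ₹144,000; Ottilie's ₹144,000 share passes to Ottilie's issue; Faisal's ₹144,000 share passes to Faisal's issue.
Ottilie's share (₹144,000) is divided into 3 shares of ₹48,000: Joaquin and Eira each take ₹48,000; Sorcha's ₹48,000 share passes to Sorcha's issue.
Sorcha's share (₹48,000) is divided into 3 shares of ₹16,000: Yannick, Halim, and Mateus each take ₹16,000.
Faisal's share (₹144,000) is divided into 3 shares of ₹48,000: Samir, Rangi, and Keturah each take ₹48,000.

Lena: ₹180,000; Flora: ₹144,000; Joaquin: ₹48,000; Yannick: ₹16,000; Halim: ₹16,000; Mateus: ₹16,000; Eira: ₹48,000; Kofi: ₹144,000; Erik: ₹144,000; Samir: ₹48,000; Rangi: ₹48,000; Keturah: ₹48,000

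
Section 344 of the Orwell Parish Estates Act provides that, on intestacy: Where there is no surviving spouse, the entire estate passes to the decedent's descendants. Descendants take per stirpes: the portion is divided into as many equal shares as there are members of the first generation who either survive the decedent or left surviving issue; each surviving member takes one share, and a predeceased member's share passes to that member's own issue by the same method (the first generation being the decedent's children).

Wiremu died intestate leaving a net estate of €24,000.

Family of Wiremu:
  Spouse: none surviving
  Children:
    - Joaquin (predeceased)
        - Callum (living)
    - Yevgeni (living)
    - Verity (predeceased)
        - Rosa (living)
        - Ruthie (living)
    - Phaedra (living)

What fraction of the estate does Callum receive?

Callum receives 1/4 of the estate.

The entire €24,000 passes to the descendants.
That amount (€24,000) is divided into 4 shares of €6,000: Yevgeni and Phaedra each take €6,000; Joaquin's €6,000 share passes to Joaquin's issue; Verity's €6,000 share passes to Verity's issue.
Joaquin's share (€6,000) passes entirely to Callum.
Verity's share (€6,000) is divided into 2 shares of €3,000: Rosa and Ruthie each take €3,000.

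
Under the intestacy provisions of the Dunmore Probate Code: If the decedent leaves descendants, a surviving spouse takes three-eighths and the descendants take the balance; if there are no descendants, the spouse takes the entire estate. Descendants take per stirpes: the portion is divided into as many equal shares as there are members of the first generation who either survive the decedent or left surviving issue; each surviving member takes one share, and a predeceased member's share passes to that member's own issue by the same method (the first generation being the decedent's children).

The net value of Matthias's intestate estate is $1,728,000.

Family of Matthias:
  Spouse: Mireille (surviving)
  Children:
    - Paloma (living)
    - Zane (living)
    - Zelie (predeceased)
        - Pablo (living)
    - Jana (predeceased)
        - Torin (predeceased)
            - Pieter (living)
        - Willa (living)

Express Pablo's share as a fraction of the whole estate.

Mireille takes three-eighths of $1,728,000 = $648,000. The remaining $1,080,000 passes to the descendants.
The descendants' portion ($1,080,000) is divided into 4 shares of $270,000: Paloma and Zane each take $270,000; Zelie's $270,000 share passes to Zelie's issue; Jana's $270,000 share passes to Jana's issue.
Zelie's share ($270,000) passes entirely to Pablo.
Jana's share ($270,000) is divided into 2 shares of $135,000: Willa takes $135,000; Torin's $135,000 share passes to Torin's issue.
Torin's share ($135,000) passes entirely to Pieter.

Pablo receives 5/32 of the estate.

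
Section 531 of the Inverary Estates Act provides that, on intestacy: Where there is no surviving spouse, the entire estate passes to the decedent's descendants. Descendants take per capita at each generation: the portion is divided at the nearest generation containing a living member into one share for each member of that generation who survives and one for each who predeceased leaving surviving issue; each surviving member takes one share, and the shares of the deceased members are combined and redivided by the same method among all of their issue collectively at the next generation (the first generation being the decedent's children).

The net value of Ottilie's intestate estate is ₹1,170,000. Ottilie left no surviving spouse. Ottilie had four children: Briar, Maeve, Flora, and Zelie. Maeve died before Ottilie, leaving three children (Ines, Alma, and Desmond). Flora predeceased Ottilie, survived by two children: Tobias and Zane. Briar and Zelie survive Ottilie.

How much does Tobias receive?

The entire ₹1,170,000 passes to the descendants.
That amount (₹1,170,000) is divided at the children's generation into 4 shares of ₹292,500. Briar and Zelie each take ₹292,500. The 2 shares of the deceased (Maeve and Flora) are combined into a pool of ₹585,000.
That pool (₹585,000) is divided at the grandchildren's generation equally among Ines, Alma, Desmond, Tobias, and Zane: ₹117,000 each.

Tobias receives ₹117,000.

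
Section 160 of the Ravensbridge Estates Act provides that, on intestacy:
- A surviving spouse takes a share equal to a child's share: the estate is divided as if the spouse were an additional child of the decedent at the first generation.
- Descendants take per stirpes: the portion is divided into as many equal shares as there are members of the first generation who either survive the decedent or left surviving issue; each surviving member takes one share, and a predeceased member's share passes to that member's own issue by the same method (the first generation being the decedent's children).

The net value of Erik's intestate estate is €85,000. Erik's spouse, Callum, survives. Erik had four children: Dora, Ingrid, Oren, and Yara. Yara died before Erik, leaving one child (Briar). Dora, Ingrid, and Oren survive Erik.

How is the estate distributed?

The spouse counts as an additional share at the children's level, so there are 5 primary shares of €17,000. Callum takes one such share (€17,000).
The children's combined portion (€68,000) is divided into 4 shares of €17,000: Dora, Ingrid, and Oren each take €17,000; Yara's €17,000 share passes to Yara's issue.
Yara's share (€17,000) passes entirely to Briar.

Callum: €17,000; Dora: €17,000; Ingrid: €17,000; Oren: €17,000; Briar: €17,000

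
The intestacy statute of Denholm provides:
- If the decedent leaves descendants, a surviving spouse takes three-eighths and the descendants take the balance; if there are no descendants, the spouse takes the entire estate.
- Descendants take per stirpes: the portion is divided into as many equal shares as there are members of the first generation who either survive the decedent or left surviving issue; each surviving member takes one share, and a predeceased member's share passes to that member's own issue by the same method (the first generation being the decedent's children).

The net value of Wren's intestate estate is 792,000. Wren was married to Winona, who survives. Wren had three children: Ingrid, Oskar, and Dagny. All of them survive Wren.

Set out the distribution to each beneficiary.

Winona: 297,000; Ingrid: 165,000; Oskar: 165,000; Dagny: 165,000

Winona takes three-eighths of 792,000 = 297,000. The remaining 495,000 passes to the descendants.
The descendants' portion (495,000) is divided into 3 shares of 165,000: Ingrid, Oskar, and Dagny each take 165,000.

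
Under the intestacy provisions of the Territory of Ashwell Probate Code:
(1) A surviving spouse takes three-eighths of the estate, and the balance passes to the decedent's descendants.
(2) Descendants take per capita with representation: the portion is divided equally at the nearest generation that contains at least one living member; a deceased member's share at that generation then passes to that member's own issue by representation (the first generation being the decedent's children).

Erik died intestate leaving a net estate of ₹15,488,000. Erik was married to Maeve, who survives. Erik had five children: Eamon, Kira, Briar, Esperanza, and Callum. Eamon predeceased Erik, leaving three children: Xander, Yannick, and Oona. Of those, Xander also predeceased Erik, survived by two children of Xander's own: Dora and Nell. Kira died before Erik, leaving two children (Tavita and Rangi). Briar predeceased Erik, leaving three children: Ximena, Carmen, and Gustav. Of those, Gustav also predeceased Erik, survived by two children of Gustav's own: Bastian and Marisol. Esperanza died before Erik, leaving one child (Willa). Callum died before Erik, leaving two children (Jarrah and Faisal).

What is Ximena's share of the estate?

Maeve takes three-eighths of ₹15,488,000 = ₹5,808,000. The remaining ₹9,680,000 passes to the descendants.
No child survives, so the initial division is made at the grandchildren's generation.
The descendants' portion (₹9,680,000) is divided into 11 shares of ₹880,000: Yannick, Oona, Tavita, Rangi, Ximena, Carmen, Willa, Jarrah, and Faisal each take ₹880,000; Xander's ₹880,000 share passes to Xander's issue; Gustav's ₹880,000 share passes to Gustav's issue.
Xander's share (₹880,000) is divided into 2 shares of ₹440,000: Dora and Nell each take ₹440,000.
Gustav's share (₹880,000) is divided into 2 shares of ₹440,000: Bastian and Marisol each take ₹440,000.

Ximena receives ₹880,000.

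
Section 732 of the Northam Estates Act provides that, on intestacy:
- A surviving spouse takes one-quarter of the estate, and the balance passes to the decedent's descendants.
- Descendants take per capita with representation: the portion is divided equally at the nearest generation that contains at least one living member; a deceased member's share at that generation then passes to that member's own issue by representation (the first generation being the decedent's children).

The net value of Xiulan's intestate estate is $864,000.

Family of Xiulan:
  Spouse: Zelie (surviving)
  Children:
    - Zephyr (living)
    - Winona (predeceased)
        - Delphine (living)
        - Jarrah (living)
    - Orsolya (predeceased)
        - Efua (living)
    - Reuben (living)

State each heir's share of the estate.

Zelie: $216,000; Zephyr: $162,000; Delphine: $81,000; Jarrah: $81,000; Efua: $162,000; Reuben: $162,000

Zelie takes one-quarter of $864,000 = $216,000. The remaining $648,000 passes to the descendants.
The descendants' portion ($648,000) is divided into 4 shares of $162,000: Zephyr and Reuben each take $162,000; Winona's $162,000 share passes to Winona's issue; Orsolya's $162,000 share passes to Orsolya's issue.
Winona's share ($162,000) is divided into 2 shares of $81,000: Delphine and Jarrah each take $81,000.
Orsolya's share ($162,000) passes entirely to Efua.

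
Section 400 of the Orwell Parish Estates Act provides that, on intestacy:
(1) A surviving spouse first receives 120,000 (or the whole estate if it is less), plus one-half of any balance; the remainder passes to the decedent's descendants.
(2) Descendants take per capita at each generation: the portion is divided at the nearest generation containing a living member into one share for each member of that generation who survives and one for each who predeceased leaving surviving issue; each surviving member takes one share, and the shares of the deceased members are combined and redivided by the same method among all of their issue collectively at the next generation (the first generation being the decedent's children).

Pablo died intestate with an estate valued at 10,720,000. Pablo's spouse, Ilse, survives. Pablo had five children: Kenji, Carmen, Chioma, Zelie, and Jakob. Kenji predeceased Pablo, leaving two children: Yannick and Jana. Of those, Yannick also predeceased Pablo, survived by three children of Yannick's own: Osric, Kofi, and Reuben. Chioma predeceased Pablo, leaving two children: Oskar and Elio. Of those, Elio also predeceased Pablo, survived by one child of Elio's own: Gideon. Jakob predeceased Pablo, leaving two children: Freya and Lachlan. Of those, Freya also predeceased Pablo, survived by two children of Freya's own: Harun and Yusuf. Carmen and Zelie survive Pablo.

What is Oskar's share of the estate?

Ilse first takes 120,000, leaving a balance of 10,600,000. Ilse then takes one-half of the balance (5,300,000), for a total of 5,420,000. The remaining 5,300,000 passes to the descendants.
The descendants' portion (5,300,000) is divided at the children's generation into 5 shares of 1,060,000. Carmen and Zelie each take 1,060,000. The 3 shares of the deceased (Kenji, Chioma, and Jakob) are combined into a pool of 3,180,000.
That pool (3,180,000) is divided at the grandchildren's generation into 6 shares of 530,000. Jana, Oskar, and Lachlan each take 530,000. The 3 shares of the deceased (Yannick, Elio, and Freya) are combined into a pool of 1,590,000.
That pool (1,590,000) is divided at the great-grandchildren's generation equally among Osric, Kofi, Reuben, Gideon, Harun, and Yusuf: 265,000 each.

Oskar receives 530,000.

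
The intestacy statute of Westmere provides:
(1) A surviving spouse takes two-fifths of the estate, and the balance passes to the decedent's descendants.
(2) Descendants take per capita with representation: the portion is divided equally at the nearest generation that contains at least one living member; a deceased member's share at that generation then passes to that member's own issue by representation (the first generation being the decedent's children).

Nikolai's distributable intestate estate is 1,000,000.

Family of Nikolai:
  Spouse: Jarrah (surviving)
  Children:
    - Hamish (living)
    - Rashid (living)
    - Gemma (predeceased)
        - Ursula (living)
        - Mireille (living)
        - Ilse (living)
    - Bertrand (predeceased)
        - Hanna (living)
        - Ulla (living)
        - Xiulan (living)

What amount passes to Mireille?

Mireille receives 50,000.

Jarrah takes two-fifths of 1,000,000 = 400,000. The remaining 600,000 passes to the descendants.
The descendants' portion (600,000) is divided into 4 shares of 150,000: Hamish and Rashid each take 150,000; Gemma's 150,000 share passes to Gemma's issue; Bertrand's 150,000 share passes to Bertrand's issue.
Gemma's share (150,000) is divided into 3 shares of 50,000: Ursula, Mireille, and Ilse each take 50,000.
Bertrand's share (150,000) is divided into 3 shares of 50,000: Hanna, Ulla, and Xiulan each take 50,000.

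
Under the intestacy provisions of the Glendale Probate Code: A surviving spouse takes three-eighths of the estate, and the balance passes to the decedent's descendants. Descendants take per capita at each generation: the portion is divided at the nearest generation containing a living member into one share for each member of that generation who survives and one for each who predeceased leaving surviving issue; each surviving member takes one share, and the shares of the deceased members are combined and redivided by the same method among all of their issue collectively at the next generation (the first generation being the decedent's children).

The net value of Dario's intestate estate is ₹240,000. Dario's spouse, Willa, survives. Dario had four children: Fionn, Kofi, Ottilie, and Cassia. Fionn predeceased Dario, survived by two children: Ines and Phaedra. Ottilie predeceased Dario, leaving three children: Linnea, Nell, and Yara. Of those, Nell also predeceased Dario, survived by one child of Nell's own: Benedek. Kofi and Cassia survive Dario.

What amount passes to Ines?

Ines receives ₹15,000.

Willa takes three-eighths of ₹240,000 = ₹90,000. The remaining ₹150,000 passes to the descendants.
The descendants' portion (₹150,000) is divided at the children's generation into 4 shares of ₹37,500. Kofi and Cassia each take ₹37,500. The 2 shares of the deceased (Fionn and Ottilie) are combined into a pool of ₹75,000.
That pool (₹75,000) is divided at the grandchildren's generation into 5 shares of ₹15,000. Ines, Phaedra, Linnea, and Yara each take ₹15,000. The remaining share for the deceased Nell (₹15,000) is carried to the next generation.
That pool (₹15,000) passes entirely to Benedek, the sole taker at the great-grandchildren's generation.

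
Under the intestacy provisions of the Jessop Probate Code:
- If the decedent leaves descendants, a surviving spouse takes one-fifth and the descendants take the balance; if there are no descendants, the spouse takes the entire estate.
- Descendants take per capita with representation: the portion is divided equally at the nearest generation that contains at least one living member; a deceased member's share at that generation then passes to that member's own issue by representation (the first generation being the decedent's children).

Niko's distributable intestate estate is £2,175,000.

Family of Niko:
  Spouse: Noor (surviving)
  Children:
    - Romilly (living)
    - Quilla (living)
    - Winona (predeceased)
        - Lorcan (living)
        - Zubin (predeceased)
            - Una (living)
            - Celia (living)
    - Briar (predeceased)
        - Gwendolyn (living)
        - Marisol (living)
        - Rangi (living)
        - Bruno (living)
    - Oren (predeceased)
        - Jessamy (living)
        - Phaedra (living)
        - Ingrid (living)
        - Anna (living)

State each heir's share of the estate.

Noor: £435,000; Romilly: £348,000; Quilla: £348,000; Lorcan: £174,000; Una: £87,000; Celia: £87,000; Gwendolyn: £87,000; Marisol: £87,000; Rangi: £87,000; Bruno: £87,000; Jessamy: £87,000; Phaedra: £87,000; Ingrid: £87,000; Anna: £87,000

Noor takes one-fifth of £2,175,000 = £435,000. The remaining £1,740,000 passes to the descendants.
The descendants' portion (£1,740,000) is divided into 5 shares of £348,000: Romilly and Quilla each take £348,000; Winona's £348,000 share passes to Winona's issue; Briar's £348,000 share passes to Briar's issue; Oren's £348,000 share passes to Oren's issue.
Winona's share (£348,000) is divided into 2 shares of £174,000: Lorcan takes £174,000; Zubin's £174,000 share passes to Zubin's issue.
Zubin's share (£174,000) is divided into 2 shares of £87,000: Una and Celia each take £87,000.
Briar's share (£348,000) is divided into 4 shares of £87,000: Gwendolyn, Marisol, Rangi, and Bruno each take £87,000.
Oren's share (£348,000) is divided into 4 shares of £87,000: Jessamy, Phaedra, Ingrid, and Anna each take £87,000.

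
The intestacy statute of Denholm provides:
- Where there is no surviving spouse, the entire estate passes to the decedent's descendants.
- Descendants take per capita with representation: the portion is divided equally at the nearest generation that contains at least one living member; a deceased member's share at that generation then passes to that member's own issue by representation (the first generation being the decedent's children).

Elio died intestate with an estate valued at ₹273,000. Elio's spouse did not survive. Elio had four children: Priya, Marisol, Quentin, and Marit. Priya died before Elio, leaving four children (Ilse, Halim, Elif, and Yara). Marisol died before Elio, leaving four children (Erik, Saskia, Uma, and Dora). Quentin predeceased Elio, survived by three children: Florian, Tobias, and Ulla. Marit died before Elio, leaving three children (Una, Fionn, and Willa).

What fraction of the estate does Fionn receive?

Fionn receives 1/14 of the estate.

The entire ₹273,000 passes to the descendants.
No child survives, so the initial division is made at the grandchildren's generation.
That amount (₹273,000) is divided into 14 shares of ₹19,500: Ilse, Halim, Elif, Yara, Erik, Saskia, Uma, Dora, Florian, Tobias, Ulla, Una, Fionn, and Willa each take ₹19,500.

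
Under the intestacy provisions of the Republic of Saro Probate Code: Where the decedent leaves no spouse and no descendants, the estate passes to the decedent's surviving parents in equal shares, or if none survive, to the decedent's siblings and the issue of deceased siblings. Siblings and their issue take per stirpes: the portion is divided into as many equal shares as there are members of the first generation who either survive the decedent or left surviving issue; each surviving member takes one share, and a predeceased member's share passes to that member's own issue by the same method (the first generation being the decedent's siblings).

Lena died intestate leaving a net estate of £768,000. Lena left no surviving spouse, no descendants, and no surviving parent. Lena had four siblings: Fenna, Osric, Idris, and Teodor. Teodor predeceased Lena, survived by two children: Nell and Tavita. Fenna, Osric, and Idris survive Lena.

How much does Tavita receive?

Tavita receives £96,000.

The entire £768,000 passes to the siblings and their issue.
That amount (£768,000) is divided into 4 shares of £192,000: Fenna, Osric, and Idris each take £192,000; Teodor's £192,000 share passes to Teodor's issue.
Teodor's share (£192,000) is divided into 2 shares of £96,000: Nell and Tavita each take £96,000.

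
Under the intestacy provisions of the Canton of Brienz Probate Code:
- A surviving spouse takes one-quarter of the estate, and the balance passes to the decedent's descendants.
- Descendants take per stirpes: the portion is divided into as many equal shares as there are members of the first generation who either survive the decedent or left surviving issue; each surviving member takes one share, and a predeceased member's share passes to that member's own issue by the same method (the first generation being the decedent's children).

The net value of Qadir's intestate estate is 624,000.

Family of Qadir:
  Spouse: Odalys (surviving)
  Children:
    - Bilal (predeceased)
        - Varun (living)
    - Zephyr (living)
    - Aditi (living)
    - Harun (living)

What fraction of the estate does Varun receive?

Varun receives 3/16 of the estate.

Odalys takes one-quarter of 624,000 = 156,000. The remaining 468,000 passes to the descendants.
The descendants' portion (468,000) is divided into 4 shares of 117,000: Zephyr, Aditi, and Harun each take 117,000; Bilal's 117,000 share passes to Bilal's issue.
Bilal's share (117,000) passes entirely to Varun.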